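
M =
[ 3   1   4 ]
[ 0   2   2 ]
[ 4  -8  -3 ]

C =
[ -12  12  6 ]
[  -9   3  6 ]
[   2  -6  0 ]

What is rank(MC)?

First compute MC:
[[-37,  15,  24],
 [-14,  -6,  12],
 [ 18,  42, -24]]
Now row reduce the product.
R2 ← R2 − (14/37)·R1: [0, -432/37, 108/37]
R3 ← R3 + (18/37)·R1: [0, 1824/37, -456/37]
R3 ← R3 + (38/9)·R2: [0, 0, 0]
2 nonzero rows, so rank(MC) = 2.

2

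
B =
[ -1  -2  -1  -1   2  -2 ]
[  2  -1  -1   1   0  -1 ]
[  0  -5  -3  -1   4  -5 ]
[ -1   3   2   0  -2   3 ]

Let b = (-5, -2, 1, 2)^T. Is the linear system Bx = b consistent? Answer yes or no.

no

Row reduce the augmented matrix [B | b].
R2 ← R2 + (2)·R1: [0, -5, -3, -1, 4, -5, -12]
R4 ← R4 − R1: [0, 5, 3, 1, -4, 5, 7]
R3 ← R3 − R2: [0, 0, 0, 0, 0, 0, 13]
R4 ← R4 + R2: [0, 0, 0, 0, 0, 0, -5]
R4 ← R4 + (5/13)·R3: [0, 0, 0, 0, 0, 0, 0]
The echelon form has 3 nonzero rows; the last pivot sits in the augmented column, so rank(B) = 2 but rank([B|b]) = 3.
Since the ranks differ, the system is inconsistent.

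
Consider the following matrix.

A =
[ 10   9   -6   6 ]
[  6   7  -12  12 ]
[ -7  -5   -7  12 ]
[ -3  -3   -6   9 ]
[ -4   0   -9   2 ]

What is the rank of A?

Row reduce to echelon form.
R2 ← R2 − (3/5)·R1: [0, 8/5, -42/5, 42/5]
R3 ← R3 + (7/10)·R1: [0, 13/10, -56/5, 81/5]
R4 ← R4 + (3/10)·R1: [0, -3/10, -39/5, 54/5]
R5 ← R5 + (2/5)·R1: [0, 18/5, -57/5, 22/5]
R3 ← R3 − (13/16)·R2: [0, 0, -35/8, 75/8]
R4 ← R4 + (3/16)·R2: [0, 0, -75/8, 99/8]
R5 ← R5 − (9/4)·R2: [0, 0, 15/2, -29/2]
R4 ← R4 − (15/7)·R3: [0, 0, 0, -54/7]
R5 ← R5 + (12/7)·R3: [0, 0, 0, 11/7]
R5 ← R5 + (11/54)·R4: [0, 0, 0, 0]
Echelon form has 4 nonzero rows, so rank(A) = 4.

4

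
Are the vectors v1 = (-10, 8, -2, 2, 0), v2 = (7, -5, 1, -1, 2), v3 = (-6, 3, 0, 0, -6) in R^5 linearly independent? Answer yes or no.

Form the matrix with these vectors as rows and row reduce.
R2 ← R2 + (7/10)·R1: [0, 3/5, -2/5, 2/5, 2]
R3 ← R3 − (3/5)·R1: [0, -9/5, 6/5, -6/5, -6]
R3 ← R3 + (3)·R2: [0, 0, 0, 0, 0]
2 nonzero rows, so the 3 vectors span a space of dimension 2.
Since 2 < 3, the vectors are linearly dependent.

no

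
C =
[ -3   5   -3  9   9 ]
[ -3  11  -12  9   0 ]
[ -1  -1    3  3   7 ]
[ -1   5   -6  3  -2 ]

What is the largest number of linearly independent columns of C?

Row reduce to echelon form.
R2 ← R2 − R1: [0, 6, -9, 0, -9]
R3 ← R3 − (1/3)·R1: [0, -8/3, 4, 0, 4]
R4 ← R4 − (1/3)·R1: [0, 10/3, -5, 0, -5]
R3 ← R3 + (4/9)·R2: [0, 0, 0, 0, 0]
R4 ← R4 − (5/9)·R2: [0, 0, 0, 0, 0]
Echelon form has 2 nonzero rows, so rank(C) = 2.
The rank gives the maximum number of linearly independent columns: 2.

2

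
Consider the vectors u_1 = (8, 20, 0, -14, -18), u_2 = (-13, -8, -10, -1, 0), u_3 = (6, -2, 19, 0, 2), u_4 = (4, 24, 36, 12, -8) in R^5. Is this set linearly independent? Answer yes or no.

yes

Form the matrix with these vectors as rows and row reduce.
R2 ← R2 + (13/8)·R1: [0, 49/2, -10, -95/4, -117/4]
R3 ← R3 − (3/4)·R1: [0, -17, 19, 21/2, 31/2]
R4 ← R4 − (1/2)·R1: [0, 14, 36, 19, 1]
R3 ← R3 + (34/49)·R2: [0, 0, 591/49, -293/49, -235/49]
R4 ← R4 − (4/7)·R2: [0, 0, 292/7, 228/7, 124/7]
R4 ← R4 − (2044/591)·R3: [0, 0, 0, 31472/591, 20272/591]
4 nonzero rows, so the 4 vectors span a space of dimension 4.
Since 4 = 4, the vectors are linearly independent.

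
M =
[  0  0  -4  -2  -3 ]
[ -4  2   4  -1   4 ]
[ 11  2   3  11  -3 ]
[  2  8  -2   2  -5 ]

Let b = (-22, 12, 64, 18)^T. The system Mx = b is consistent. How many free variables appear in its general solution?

2

Row reduce the augmented matrix [M | b].
Swap R1 ↔ R2
R3 ← R3 + (11/4)·R1: [0, 15/2, 14, 33/4, 8, 97]
R4 ← R4 + (1/2)·R1: [0, 9, 0, 3/2, -3, 24]
Swap R2 ↔ R3
R4 ← R4 − (6/5)·R2: [0, 0, -84/5, -42/5, -63/5, -462/5]
R4 ← R4 − (21/5)·R3: [0, 0, 0, 0, 0, 0]
The echelon form has 3 nonzero rows, and every pivot lies in the first 5 columns, so rank(M) = rank([M|b]) = 3.
The system is consistent.
Free variables = (unknowns) − (rank) = 5 − 3 = 2.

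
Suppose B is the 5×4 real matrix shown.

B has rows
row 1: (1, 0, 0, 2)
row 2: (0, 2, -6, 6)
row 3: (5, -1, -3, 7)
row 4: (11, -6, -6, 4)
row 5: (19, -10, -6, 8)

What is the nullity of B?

Row reduce to echelon form.
R3 ← R3 − (5)·R1: [0, -1, -3, -3]
R4 ← R4 − (11)·R1: [0, -6, -6, -18]
R5 ← R5 − (19)·R1: [0, -10, -6, -30]
R3 ← R3 + (1/2)·R2: [0, 0, -6, 0]
R4 ← R4 + (3)·R2: [0, 0, -24, 0]
R5 ← R5 + (5)·R2: [0, 0, -36, 0]
R4 ← R4 − (4)·R3: [0, 0, 0, 0]
R5 ← R5 − (6)·R3: [0, 0, 0, 0]
3 nonzero rows, so rank(B) = 3.
B has 4 columns; by rank–nullity, nullity = 4 − 3 = 1.

1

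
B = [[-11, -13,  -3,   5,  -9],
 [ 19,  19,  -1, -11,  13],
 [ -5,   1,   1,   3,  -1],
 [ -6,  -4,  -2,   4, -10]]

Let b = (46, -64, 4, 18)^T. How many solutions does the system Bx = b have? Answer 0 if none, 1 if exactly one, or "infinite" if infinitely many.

Row reduce the augmented matrix [B | b].
R2 ← R2 + (19/11)·R1: [0, -38/11, -68/11, -26/11, -28/11, 170/11]
R3 ← R3 − (5/11)·R1: [0, 76/11, 26/11, 8/11, 34/11, -186/11]
R4 ← R4 − (6/11)·R1: [0, 34/11, -4/11, 14/11, -56/11, -78/11]
R3 ← R3 + (2)·R2: [0, 0, -10, -4, -2, 14]
R4 ← R4 + (17/19)·R2: [0, 0, -112/19, -16/19, -140/19, 128/19]
R4 ← R4 − (56/95)·R3: [0, 0, 0, 144/95, -588/95, -144/95]
The echelon form has 4 nonzero rows, and every pivot lies in the first 5 columns, so rank(B) = rank([B|b]) = 4.
The system is consistent.
rank = 4 < 5 unknowns, so there are infinitely many solutions.

infinite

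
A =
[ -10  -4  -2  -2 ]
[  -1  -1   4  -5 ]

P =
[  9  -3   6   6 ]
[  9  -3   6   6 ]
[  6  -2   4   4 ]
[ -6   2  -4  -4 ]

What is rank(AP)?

First compute AP:
[[-126,  42, -84, -84],
 [ 36, -12,  24,  24]]
Now row reduce the product.
R2 ← R2 + (2/7)·R1: [0, 0, 0, 0]
1 nonzero row, so rank(AP) = 1.

1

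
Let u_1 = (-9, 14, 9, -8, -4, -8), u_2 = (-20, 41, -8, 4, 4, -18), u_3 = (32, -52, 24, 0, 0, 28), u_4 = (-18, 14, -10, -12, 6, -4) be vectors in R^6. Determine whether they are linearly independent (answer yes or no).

yes

Form the matrix with these vectors as rows and row reduce.
R2 ← R2 − (20/9)·R1: [0, 89/9, -28, 196/9, 116/9, -2/9]
R3 ← R3 + (32/9)·R1: [0, -20/9, 56, -256/9, -128/9, -4/9]
R4 ← R4 − (2)·R1: [0, -14, -28, 4, 14, 12]
R3 ← R3 + (20/89)·R2: [0, 0, 4424/89, -2096/89, -1008/89, -44/89]
R4 ← R4 + (126/89)·R2: [0, 0, -6020/89, 3100/89, 2870/89, 1040/89]
R4 ← R4 + (215/158)·R3: [0, 0, 0, 220/79, 1330/79, 870/79]
4 nonzero rows, so the 4 vectors span a space of dimension 4.
Since 4 = 4, the vectors are linearly independent.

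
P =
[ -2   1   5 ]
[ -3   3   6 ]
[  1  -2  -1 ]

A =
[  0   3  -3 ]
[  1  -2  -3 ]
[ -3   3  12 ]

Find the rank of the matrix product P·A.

First compute PA:
[[-14,   7,  63],
 [-15,   3,  72],
 [  1,   4,  -9]]
Now row reduce the product.
R2 ← R2 − (15/14)·R1: [0, -9/2, 9/2]
R3 ← R3 + (1/14)·R1: [0, 9/2, -9/2]
R3 ← R3 + R2: [0, 0, 0]
2 nonzero rows, so rank(PA) = 2.

2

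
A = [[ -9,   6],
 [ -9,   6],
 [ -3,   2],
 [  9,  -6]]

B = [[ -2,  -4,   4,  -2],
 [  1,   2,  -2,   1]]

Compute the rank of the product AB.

First compute AB:
[[ 24,  48, -48,  24],
 [ 24,  48, -48,  24],
 [  8,  16, -16,   8],
 [-24, -48,  48, -24]]
Now row reduce the product.
R2 ← R2 − R1: [0, 0, 0, 0]
R3 ← R3 − (1/3)·R1: [0, 0, 0, 0]
R4 ← R4 + R1: [0, 0, 0, 0]
1 nonzero row, so rank(AB) = 1.

1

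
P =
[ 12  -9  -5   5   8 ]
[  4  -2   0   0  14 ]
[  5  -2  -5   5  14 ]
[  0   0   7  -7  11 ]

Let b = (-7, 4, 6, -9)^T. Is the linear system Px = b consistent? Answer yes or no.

no

Row reduce the augmented matrix [P | b].
R2 ← R2 − (1/3)·R1: [0, 1, 5/3, -5/3, 34/3, 19/3]
R3 ← R3 − (5/12)·R1: [0, 7/4, -35/12, 35/12, 32/3, 107/12]
R3 ← R3 − (7/4)·R2: [0, 0, -35/6, 35/6, -55/6, -13/6]
R4 ← R4 + (6/5)·R3: [0, 0, 0, 0, 0, -58/5]
The echelon form has 4 nonzero rows; the last pivot sits in the augmented column, so rank(P) = 3 but rank([P|b]) = 4.
Since the ranks differ, the system is inconsistent.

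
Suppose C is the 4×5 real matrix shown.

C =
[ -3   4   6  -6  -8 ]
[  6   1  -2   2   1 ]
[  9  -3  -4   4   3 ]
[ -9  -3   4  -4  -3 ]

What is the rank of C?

Row reduce to echelon form.
R2 ← R2 + (2)·R1: [0, 9, 10, -10, -15]
R3 ← R3 + (3)·R1: [0, 9, 14, -14, -21]
R4 ← R4 − (3)·R1: [0, -15, -14, 14, 21]
R3 ← R3 − R2: [0, 0, 4, -4, -6]
R4 ← R4 + (5/3)·R2: [0, 0, 8/3, -8/3, -4]
R4 ← R4 − (2/3)·R3: [0, 0, 0, 0, 0]
Echelon form has 3 nonzero rows, so rank(C) = 3.

3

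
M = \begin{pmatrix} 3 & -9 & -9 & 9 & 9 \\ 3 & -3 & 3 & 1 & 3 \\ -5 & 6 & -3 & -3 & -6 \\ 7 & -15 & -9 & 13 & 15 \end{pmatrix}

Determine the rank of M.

Row reduce to echelon form.
R2 ← R2 − R1: [0, 6, 12, -8, -6]
R3 ← R3 + (5/3)·R1: [0, -9, -18, 12, 9]
R4 ← R4 − (7/3)·R1: [0, 6, 12, -8, -6]
R3 ← R3 + (3/2)·R2: [0, 0, 0, 0, 0]
R4 ← R4 − R2: [0, 0, 0, 0, 0]
Echelon form has 2 nonzero rows, so rank(M) = 2.

2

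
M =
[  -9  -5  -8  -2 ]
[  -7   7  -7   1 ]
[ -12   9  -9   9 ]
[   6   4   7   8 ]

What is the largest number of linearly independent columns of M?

Row reduce to echelon form.
R2 ← R2 − (7/9)·R1: [0, 98/9, -7/9, 23/9]
R3 ← R3 − (4/3)·R1: [0, 47/3, 5/3, 35/3]
R4 ← R4 + (2/3)·R1: [0, 2/3, 5/3, 20/3]
R3 ← R3 − (141/98)·R2: [0, 0, 39/14, 783/98]
R4 ← R4 − (3/49)·R2: [0, 0, 12/7, 319/49]
R4 ← R4 − (8/13)·R3: [0, 0, 0, 145/91]
Echelon form has 4 nonzero rows, so rank(M) = 4.
The rank gives the maximum number of linearly independent columns: 4.

4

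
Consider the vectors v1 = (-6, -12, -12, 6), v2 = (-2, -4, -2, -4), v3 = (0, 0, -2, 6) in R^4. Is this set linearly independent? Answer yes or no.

Form the matrix with these vectors as rows and row reduce.
R2 ← R2 − (1/3)·R1: [0, 0, 2, -6]
R3 ← R3 + R2: [0, 0, 0, 0]
2 nonzero rows, so the 3 vectors span a space of dimension 2.
Since 2 < 3, the vectors are linearly dependent.

no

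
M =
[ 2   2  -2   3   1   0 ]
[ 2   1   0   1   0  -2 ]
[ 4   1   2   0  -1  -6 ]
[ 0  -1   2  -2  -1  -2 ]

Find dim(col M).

2

Row reduce to echelon form.
R2 ← R2 − R1: [0, -1, 2, -2, -1, -2]
R3 ← R3 − (2)·R1: [0, -3, 6, -6, -3, -6]
R3 ← R3 − (3)·R2: [0, 0, 0, 0, 0, 0]
R4 ← R4 − R2: [0, 0, 0, 0, 0, 0]
Echelon form has 2 nonzero rows, so rank(M) = 2.
The column space has dimension equal to the rank: 2.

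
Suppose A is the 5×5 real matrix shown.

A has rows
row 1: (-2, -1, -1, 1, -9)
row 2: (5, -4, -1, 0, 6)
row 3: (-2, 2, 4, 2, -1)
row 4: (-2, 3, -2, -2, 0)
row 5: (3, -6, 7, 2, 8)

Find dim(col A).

Row reduce to echelon form.
R2 ← R2 + (5/2)·R1: [0, -13/2, -7/2, 5/2, -33/2]
R3 ← R3 − R1: [0, 3, 5, 1, 8]
R4 ← R4 − R1: [0, 4, -1, -3, 9]
R5 ← R5 + (3/2)·R1: [0, -15/2, 11/2, 7/2, -11/2]
R3 ← R3 + (6/13)·R2: [0, 0, 44/13, 28/13, 5/13]
R4 ← R4 + (8/13)·R2: [0, 0, -41/13, -19/13, -15/13]
R5 ← R5 − (15/13)·R2: [0, 0, 124/13, 8/13, 176/13]
R4 ← R4 + (41/44)·R3: [0, 0, 0, 6/11, -35/44]
R5 ← R5 − (31/11)·R3: [0, 0, 0, -60/11, 137/11]
R5 ← R5 + (10)·R4: [0, 0, 0, 0, 9/2]
Echelon form has 5 nonzero rows, so rank(A) = 5.
The column space has dimension equal to the rank: 5.

5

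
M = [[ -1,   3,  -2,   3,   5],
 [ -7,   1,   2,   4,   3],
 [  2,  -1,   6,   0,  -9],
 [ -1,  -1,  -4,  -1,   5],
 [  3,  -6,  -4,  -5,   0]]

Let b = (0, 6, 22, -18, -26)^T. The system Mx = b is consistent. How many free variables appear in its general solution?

Row reduce the augmented matrix [M | b].
R2 ← R2 − (7)·R1: [0, -20, 16, -17, -32, 6]
R3 ← R3 + (2)·R1: [0, 5, 2, 6, 1, 22]
R4 ← R4 − R1: [0, -4, -2, -4, 0, -18]
R5 ← R5 + (3)·R1: [0, 3, -10, 4, 15, -26]
R3 ← R3 + (1/4)·R2: [0, 0, 6, 7/4, -7, 47/2]
R4 ← R4 − (1/5)·R2: [0, 0, -26/5, -3/5, 32/5, -96/5]
R5 ← R5 + (3/20)·R2: [0, 0, -38/5, 29/20, 51/5, -251/10]
R4 ← R4 + (13/15)·R3: [0, 0, 0, 11/12, 1/3, 7/6]
R5 ← R5 + (19/15)·R3: [0, 0, 0, 11/3, 4/3, 14/3]
R5 ← R5 − (4)·R4: [0, 0, 0, 0, 0, 0]
The echelon form has 4 nonzero rows, and every pivot lies in the first 5 columns, so rank(M) = rank([M|b]) = 4.
The system is consistent.
Free variables = (unknowns) − (rank) = 5 − 4 = 1.

1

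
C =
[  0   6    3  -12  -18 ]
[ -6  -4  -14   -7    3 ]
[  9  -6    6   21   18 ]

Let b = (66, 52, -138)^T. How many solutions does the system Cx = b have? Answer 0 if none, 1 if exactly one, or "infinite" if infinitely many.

infinite

Row reduce the augmented matrix [C | b].
Swap R1 ↔ R2
R3 ← R3 + (3/2)·R1: [0, -12, -15, 21/2, 45/2, -60]
R3 ← R3 + (2)·R2: [0, 0, -9, -27/2, -27/2, 72]
The echelon form has 3 nonzero rows, and every pivot lies in the first 5 columns, so rank(C) = rank([C|b]) = 3.
The system is consistent.
rank = 3 < 5 unknowns, so there are infinitely many solutions.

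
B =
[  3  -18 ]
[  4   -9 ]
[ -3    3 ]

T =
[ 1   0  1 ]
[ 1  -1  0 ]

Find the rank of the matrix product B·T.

2

First compute BT:
[[-15,  18,   3],
 [ -5,   9,   4],
 [  0,  -3,  -3]]
Now row reduce the product.
R2 ← R2 − (1/3)·R1: [0, 3, 3]
R3 ← R3 + R2: [0, 0, 0]
2 nonzero rows, so rank(BT) = 2.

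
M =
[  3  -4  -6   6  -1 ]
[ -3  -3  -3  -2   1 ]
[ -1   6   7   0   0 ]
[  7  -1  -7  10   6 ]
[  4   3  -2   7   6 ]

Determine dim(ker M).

0

Row reduce to echelon form.
R2 ← R2 + R1: [0, -7, -9, 4, 0]
R3 ← R3 + (1/3)·R1: [0, 14/3, 5, 2, -1/3]
R4 ← R4 − (7/3)·R1: [0, 25/3, 7, -4, 25/3]
R5 ← R5 − (4/3)·R1: [0, 25/3, 6, -1, 22/3]
R3 ← R3 + (2/3)·R2: [0, 0, -1, 14/3, -1/3]
R4 ← R4 + (25/21)·R2: [0, 0, -26/7, 16/21, 25/3]
R5 ← R5 + (25/21)·R2: [0, 0, -33/7, 79/21, 22/3]
R4 ← R4 − (26/7)·R3: [0, 0, 0, -116/7, 67/7]
R5 ← R5 − (33/7)·R3: [0, 0, 0, -383/21, 187/21]
R5 ← R5 − (383/348)·R4: [0, 0, 0, 0, -189/116]
5 nonzero rows, so rank(M) = 5.
M has 5 columns; by rank–nullity, nullity = 5 − 5 = 0.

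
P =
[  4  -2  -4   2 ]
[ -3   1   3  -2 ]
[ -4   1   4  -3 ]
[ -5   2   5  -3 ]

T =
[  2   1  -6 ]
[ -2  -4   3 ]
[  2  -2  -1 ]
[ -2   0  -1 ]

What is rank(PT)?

First compute PT:
[[  0,  20, -28],
 [  2, -13,  20],
 [  4, -16,  26],
 [  2, -23,  34]]
Now row reduce the product.
Swap R1 ↔ R2
R3 ← R3 − (2)·R1: [0, 10, -14]
R4 ← R4 − R1: [0, -10, 14]
R3 ← R3 − (1/2)·R2: [0, 0, 0]
R4 ← R4 + (1/2)·R2: [0, 0, 0]
2 nonzero rows, so rank(PT) = 2.

2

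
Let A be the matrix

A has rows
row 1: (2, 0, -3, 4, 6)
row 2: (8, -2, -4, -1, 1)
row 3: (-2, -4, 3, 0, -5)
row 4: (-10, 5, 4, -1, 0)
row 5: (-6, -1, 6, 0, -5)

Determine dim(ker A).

Row reduce to echelon form.
R2 ← R2 − (4)·R1: [0, -2, 8, -17, -23]
R3 ← R3 + R1: [0, -4, 0, 4, 1]
R4 ← R4 + (5)·R1: [0, 5, -11, 19, 30]
R5 ← R5 + (3)·R1: [0, -1, -3, 12, 13]
R3 ← R3 − (2)·R2: [0, 0, -16, 38, 47]
R4 ← R4 + (5/2)·R2: [0, 0, 9, -47/2, -55/2]
R5 ← R5 − (1/2)·R2: [0, 0, -7, 41/2, 49/2]
R4 ← R4 + (9/16)·R3: [0, 0, 0, -17/8, -17/16]
R5 ← R5 − (7/16)·R3: [0, 0, 0, 31/8, 63/16]
R5 ← R5 + (31/17)·R4: [0, 0, 0, 0, 2]
5 nonzero rows, so rank(A) = 5.
A has 5 columns; by rank–nullity, nullity = 5 − 5 = 0.

0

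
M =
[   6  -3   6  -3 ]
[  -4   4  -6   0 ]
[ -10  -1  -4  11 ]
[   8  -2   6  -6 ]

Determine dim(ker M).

2

Row reduce to echelon form.
R2 ← R2 + (2/3)·R1: [0, 2, -2, -2]
R3 ← R3 + (5/3)·R1: [0, -6, 6, 6]
R4 ← R4 − (4/3)·R1: [0, 2, -2, -2]
R3 ← R3 + (3)·R2: [0, 0, 0, 0]
R4 ← R4 − R2: [0, 0, 0, 0]
2 nonzero rows, so rank(M) = 2.
M has 4 columns; by rank–nullity, nullity = 4 − 2 = 2.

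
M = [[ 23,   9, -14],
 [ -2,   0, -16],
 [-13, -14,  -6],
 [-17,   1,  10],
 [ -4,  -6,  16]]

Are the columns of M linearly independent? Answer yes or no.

Row reduce M to echelon form.
R2 ← R2 + (2/23)·R1: [0, 18/23, -396/23]
R3 ← R3 + (13/23)·R1: [0, -205/23, -320/23]
R4 ← R4 + (17/23)·R1: [0, 176/23, -8/23]
R5 ← R5 + (4/23)·R1: [0, -102/23, 312/23]
R3 ← R3 + (205/18)·R2: [0, 0, -210]
R4 ← R4 − (88/9)·R2: [0, 0, 168]
R5 ← R5 + (17/3)·R2: [0, 0, -84]
R4 ← R4 + (4/5)·R3: [0, 0, 0]
R5 ← R5 − (2/5)·R3: [0, 0, 0]
3 pivots among 3 columns.
Every column is a pivot column, so the columns are linearly independent.

yes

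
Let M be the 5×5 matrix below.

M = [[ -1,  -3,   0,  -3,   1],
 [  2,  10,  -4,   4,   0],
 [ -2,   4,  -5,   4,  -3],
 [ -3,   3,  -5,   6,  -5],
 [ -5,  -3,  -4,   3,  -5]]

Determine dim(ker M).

2

Row reduce to echelon form.
R2 ← R2 + (2)·R1: [0, 4, -4, -2, 2]
R3 ← R3 − (2)·R1: [0, 10, -5, 10, -5]
R4 ← R4 − (3)·R1: [0, 12, -5, 15, -8]
R5 ← R5 − (5)·R1: [0, 12, -4, 18, -10]
R3 ← R3 − (5/2)·R2: [0, 0, 5, 15, -10]
R4 ← R4 − (3)·R2: [0, 0, 7, 21, -14]
R5 ← R5 − (3)·R2: [0, 0, 8, 24, -16]
R4 ← R4 − (7/5)·R3: [0, 0, 0, 0, 0]
R5 ← R5 − (8/5)·R3: [0, 0, 0, 0, 0]
3 nonzero rows, so rank(M) = 3.
M has 5 columns; by rank–nullity, nullity = 5 − 3 = 2.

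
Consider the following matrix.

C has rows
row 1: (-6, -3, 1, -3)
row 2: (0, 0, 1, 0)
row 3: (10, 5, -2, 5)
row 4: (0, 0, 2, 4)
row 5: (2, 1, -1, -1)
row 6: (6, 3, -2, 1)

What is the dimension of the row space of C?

Row reduce to echelon form.
R3 ← R3 + (5/3)·R1: [0, 0, -1/3, 0]
R5 ← R5 + (1/3)·R1: [0, 0, -2/3, -2]
R6 ← R6 + R1: [0, 0, -1, -2]
R3 ← R3 + (1/3)·R2: [0, 0, 0, 0]
R4 ← R4 − (2)·R2: [0, 0, 0, 4]
R5 ← R5 + (2/3)·R2: [0, 0, 0, -2]
R6 ← R6 + R2: [0, 0, 0, -2]
Swap R3 ↔ R4
R5 ← R5 + (1/2)·R3: [0, 0, 0, 0]
R6 ← R6 + (1/2)·R3: [0, 0, 0, 0]
Echelon form has 3 nonzero rows, so rank(C) = 3.
The row space has dimension equal to the rank: 3.

3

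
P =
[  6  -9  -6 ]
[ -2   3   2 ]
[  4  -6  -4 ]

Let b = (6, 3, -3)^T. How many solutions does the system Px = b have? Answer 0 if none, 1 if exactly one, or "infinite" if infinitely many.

0

Row reduce the augmented matrix [P | b].
R2 ← R2 + (1/3)·R1: [0, 0, 0, 5]
R3 ← R3 − (2/3)·R1: [0, 0, 0, -7]
R3 ← R3 + (7/5)·R2: [0, 0, 0, 0]
The echelon form has 2 nonzero rows; the last pivot sits in the augmented column, so rank(P) = 1 but rank([P|b]) = 2.
Since the ranks differ, the system is inconsistent.
It has no solutions.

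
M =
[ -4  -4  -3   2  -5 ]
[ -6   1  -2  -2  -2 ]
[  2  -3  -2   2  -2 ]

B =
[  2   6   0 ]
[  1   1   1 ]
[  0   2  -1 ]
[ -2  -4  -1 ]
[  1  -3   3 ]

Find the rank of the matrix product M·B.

2

First compute MB:
[[-21, -27, -18],
 [ -9, -25,  -1],
 [ -5,   3,  -9]]
Now row reduce the product.
R2 ← R2 − (3/7)·R1: [0, -94/7, 47/7]
R3 ← R3 − (5/21)·R1: [0, 66/7, -33/7]
R3 ← R3 + (33/47)·R2: [0, 0, 0]
2 nonzero rows, so rank(MB) = 2.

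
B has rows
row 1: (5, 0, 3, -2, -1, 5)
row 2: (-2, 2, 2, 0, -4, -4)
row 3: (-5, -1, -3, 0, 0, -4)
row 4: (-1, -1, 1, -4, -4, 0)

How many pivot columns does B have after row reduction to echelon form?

Row reduce to echelon form.
R2 ← R2 + (2/5)·R1: [0, 2, 16/5, -4/5, -22/5, -2]
R3 ← R3 + R1: [0, -1, 0, -2, -1, 1]
R4 ← R4 + (1/5)·R1: [0, -1, 8/5, -22/5, -21/5, 1]
R3 ← R3 + (1/2)·R2: [0, 0, 8/5, -12/5, -16/5, 0]
R4 ← R4 + (1/2)·R2: [0, 0, 16/5, -24/5, -32/5, 0]
R4 ← R4 − (2)·R3: [0, 0, 0, 0, 0, 0]
Echelon form has 3 nonzero rows, so rank(B) = 3.
Each nonzero row contributes one pivot column: 3 pivot columns.

3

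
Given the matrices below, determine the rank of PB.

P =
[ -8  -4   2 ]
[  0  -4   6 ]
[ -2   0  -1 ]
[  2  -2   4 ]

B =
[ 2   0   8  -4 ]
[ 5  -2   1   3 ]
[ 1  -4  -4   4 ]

First compute PB:
[[-34,   0, -76,  28],
 [-14, -16, -28,  12],
 [ -5,   4, -12,   4],
 [ -2, -12,  -2,   2]]
Now row reduce the product.
R2 ← R2 − (7/17)·R1: [0, -16, 56/17, 8/17]
R3 ← R3 − (5/34)·R1: [0, 4, -14/17, -2/17]
R4 ← R4 − (1/17)·R1: [0, -12, 42/17, 6/17]
R3 ← R3 + (1/4)·R2: [0, 0, 0, 0]
R4 ← R4 − (3/4)·R2: [0, 0, 0, 0]
2 nonzero rows, so rank(PB) = 2.

2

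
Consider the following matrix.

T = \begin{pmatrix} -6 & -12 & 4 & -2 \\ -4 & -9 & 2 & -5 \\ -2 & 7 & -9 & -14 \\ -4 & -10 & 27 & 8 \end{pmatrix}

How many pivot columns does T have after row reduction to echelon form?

4

Row reduce to echelon form.
R2 ← R2 − (2/3)·R1: [0, -1, -2/3, -11/3]
R3 ← R3 − (1/3)·R1: [0, 11, -31/3, -40/3]
R4 ← R4 − (2/3)·R1: [0, -2, 73/3, 28/3]
R3 ← R3 + (11)·R2: [0, 0, -53/3, -161/3]
R4 ← R4 − (2)·R2: [0, 0, 77/3, 50/3]
R4 ← R4 + (77/53)·R3: [0, 0, 0, -3249/53]
Echelon form has 4 nonzero rows, so rank(T) = 4.
Each nonzero row contributes one pivot column: 4 pivot columns.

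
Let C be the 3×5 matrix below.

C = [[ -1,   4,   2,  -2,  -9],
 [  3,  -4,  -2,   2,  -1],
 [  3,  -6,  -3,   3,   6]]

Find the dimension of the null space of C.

3

Row reduce to echelon form.
R2 ← R2 + (3)·R1: [0, 8, 4, -4, -28]
R3 ← R3 + (3)·R1: [0, 6, 3, -3, -21]
R3 ← R3 − (3/4)·R2: [0, 0, 0, 0, 0]
2 nonzero rows, so rank(C) = 2.
C has 5 columns; by rank–nullity, nullity = 5 − 2 = 3.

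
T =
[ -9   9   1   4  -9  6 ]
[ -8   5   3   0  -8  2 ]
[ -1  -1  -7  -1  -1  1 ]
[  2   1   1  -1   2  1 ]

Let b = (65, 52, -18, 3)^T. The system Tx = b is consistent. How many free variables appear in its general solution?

2

Row reduce the augmented matrix [T | b].
R2 ← R2 − (8/9)·R1: [0, -3, 19/9, -32/9, 0, -10/3, -52/9]
R3 ← R3 − (1/9)·R1: [0, -2, -64/9, -13/9, 0, 1/3, -227/9]
R4 ← R4 + (2/9)·R1: [0, 3, 11/9, -1/9, 0, 7/3, 157/9]
R3 ← R3 − (2/3)·R2: [0, 0, -230/27, 25/27, 0, 23/9, -577/27]
R4 ← R4 + R2: [0, 0, 10/3, -11/3, 0, -1, 35/3]
R4 ← R4 + (9/23)·R3: [0, 0, 0, -76/23, 0, 0, 76/23]
The echelon form has 4 nonzero rows, and every pivot lies in the first 6 columns, so rank(T) = rank([T|b]) = 4.
The system is consistent.
Free variables = (unknowns) − (rank) = 6 − 4 = 2.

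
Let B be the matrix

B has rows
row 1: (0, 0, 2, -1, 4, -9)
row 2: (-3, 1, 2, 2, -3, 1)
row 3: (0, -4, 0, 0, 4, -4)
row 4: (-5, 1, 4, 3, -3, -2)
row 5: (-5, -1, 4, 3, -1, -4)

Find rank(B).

3

Row reduce to echelon form.
Swap R1 ↔ R2
R4 ← R4 − (5/3)·R1: [0, -2/3, 2/3, -1/3, 2, -11/3]
R5 ← R5 − (5/3)·R1: [0, -8/3, 2/3, -1/3, 4, -17/3]
Swap R2 ↔ R3
R4 ← R4 − (1/6)·R2: [0, 0, 2/3, -1/3, 4/3, -3]
R5 ← R5 − (2/3)·R2: [0, 0, 2/3, -1/3, 4/3, -3]
R4 ← R4 − (1/3)·R3: [0, 0, 0, 0, 0, 0]
R5 ← R5 − (1/3)·R3: [0, 0, 0, 0, 0, 0]
Echelon form has 3 nonzero rows, so rank(B) = 3.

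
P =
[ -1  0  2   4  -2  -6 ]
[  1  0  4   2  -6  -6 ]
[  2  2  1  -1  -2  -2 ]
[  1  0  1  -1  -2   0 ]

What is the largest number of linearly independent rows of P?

Row reduce to echelon form.
R2 ← R2 + R1: [0, 0, 6, 6, -8, -12]
R3 ← R3 + (2)·R1: [0, 2, 5, 7, -6, -14]
R4 ← R4 + R1: [0, 0, 3, 3, -4, -6]
Swap R2 ↔ R3
R4 ← R4 − (1/2)·R3: [0, 0, 0, 0, 0, 0]
Echelon form has 3 nonzero rows, so rank(P) = 3.
The rank gives the maximum number of linearly independent rows: 3.

3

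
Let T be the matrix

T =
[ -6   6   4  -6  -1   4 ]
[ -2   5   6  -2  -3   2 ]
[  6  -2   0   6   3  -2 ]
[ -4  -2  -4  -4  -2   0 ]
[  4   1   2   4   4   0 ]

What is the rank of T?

Row reduce to echelon form.
R2 ← R2 − (1/3)·R1: [0, 3, 14/3, 0, -8/3, 2/3]
R3 ← R3 + R1: [0, 4, 4, 0, 2, 2]
R4 ← R4 − (2/3)·R1: [0, -6, -20/3, 0, -4/3, -8/3]
R5 ← R5 + (2/3)·R1: [0, 5, 14/3, 0, 10/3, 8/3]
R3 ← R3 − (4/3)·R2: [0, 0, -20/9, 0, 50/9, 10/9]
R4 ← R4 + (2)·R2: [0, 0, 8/3, 0, -20/3, -4/3]
R5 ← R5 − (5/3)·R2: [0, 0, -28/9, 0, 70/9, 14/9]
R4 ← R4 + (6/5)·R3: [0, 0, 0, 0, 0, 0]
R5 ← R5 − (7/5)·R3: [0, 0, 0, 0, 0, 0]
Echelon form has 3 nonzero rows, so rank(T) = 3.

3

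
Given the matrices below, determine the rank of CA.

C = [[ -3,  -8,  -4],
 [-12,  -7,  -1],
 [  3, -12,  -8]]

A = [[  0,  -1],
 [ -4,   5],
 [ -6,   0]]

2

First compute CA:
[[ 56, -37],
 [ 34, -23],
 [ 96, -63]]
Now row reduce the product.
R2 ← R2 − (17/28)·R1: [0, -15/28]
R3 ← R3 − (12/7)·R1: [0, 3/7]
R3 ← R3 + (4/5)·R2: [0, 0]
2 nonzero rows, so rank(CA) = 2.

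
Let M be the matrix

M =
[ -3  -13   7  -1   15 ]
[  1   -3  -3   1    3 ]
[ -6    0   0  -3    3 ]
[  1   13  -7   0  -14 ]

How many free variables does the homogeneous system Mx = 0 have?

Row reduce to echelon form.
R2 ← R2 + (1/3)·R1: [0, -22/3, -2/3, 2/3, 8]
R3 ← R3 − (2)·R1: [0, 26, -14, -1, -27]
R4 ← R4 + (1/3)·R1: [0, 26/3, -14/3, -1/3, -9]
R3 ← R3 + (39/11)·R2: [0, 0, -180/11, 15/11, 15/11]
R4 ← R4 + (13/11)·R2: [0, 0, -60/11, 5/11, 5/11]
R4 ← R4 − (1/3)·R3: [0, 0, 0, 0, 0]
3 nonzero rows, so rank(M) = 3.
M has 5 columns; by rank–nullity, nullity = 5 − 3 = 2.

2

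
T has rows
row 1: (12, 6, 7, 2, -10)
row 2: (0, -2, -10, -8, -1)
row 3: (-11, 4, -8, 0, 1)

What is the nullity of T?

Row reduce to echelon form.
R3 ← R3 + (11/12)·R1: [0, 19/2, -19/12, 11/6, -49/6]
R3 ← R3 + (19/4)·R2: [0, 0, -589/12, -217/6, -155/12]
3 nonzero rows, so rank(T) = 3.
T has 5 columns; by rank–nullity, nullity = 5 − 3 = 2.

2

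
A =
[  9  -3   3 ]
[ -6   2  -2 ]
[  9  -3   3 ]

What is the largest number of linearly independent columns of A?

Row reduce to echelon form.
R2 ← R2 + (2/3)·R1: [0, 0, 0]
R3 ← R3 − R1: [0, 0, 0]
Echelon form has 1 nonzero row, so rank(A) = 1.
The rank gives the maximum number of linearly independent columns: 1.

1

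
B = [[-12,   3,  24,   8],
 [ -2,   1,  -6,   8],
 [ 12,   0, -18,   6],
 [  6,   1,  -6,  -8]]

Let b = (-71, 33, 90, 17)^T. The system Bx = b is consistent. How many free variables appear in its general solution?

Row reduce the augmented matrix [B | b].
R2 ← R2 − (1/6)·R1: [0, 1/2, -10, 20/3, 269/6]
R3 ← R3 + R1: [0, 3, 6, 14, 19]
R4 ← R4 + (1/2)·R1: [0, 5/2, 6, -4, -37/2]
R3 ← R3 − (6)·R2: [0, 0, 66, -26, -250]
R4 ← R4 − (5)·R2: [0, 0, 56, -112/3, -728/3]
R4 ← R4 − (28/33)·R3: [0, 0, 0, -168/11, -336/11]
The echelon form has 4 nonzero rows, and every pivot lies in the first 4 columns, so rank(B) = rank([B|b]) = 4.
The system is consistent.
Free variables = (unknowns) − (rank) = 4 − 4 = 0.

0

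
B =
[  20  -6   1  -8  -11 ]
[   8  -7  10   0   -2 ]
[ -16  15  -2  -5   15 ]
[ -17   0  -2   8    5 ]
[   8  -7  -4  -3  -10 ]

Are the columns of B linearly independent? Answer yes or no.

Row reduce B to echelon form.
R2 ← R2 − (2/5)·R1: [0, -23/5, 48/5, 16/5, 12/5]
R3 ← R3 + (4/5)·R1: [0, 51/5, -6/5, -57/5, 31/5]
R4 ← R4 + (17/20)·R1: [0, -51/10, -23/20, 6/5, -87/20]
R5 ← R5 − (2/5)·R1: [0, -23/5, -22/5, 1/5, -28/5]
R3 ← R3 + (51/23)·R2: [0, 0, 462/23, -99/23, 265/23]
R4 ← R4 − (51/46)·R2: [0, 0, -1085/92, -54/23, -645/92]
R5 ← R5 − R2: [0, 0, -14, -3, -8]
R4 ← R4 + (155/264)·R3: [0, 0, 0, -39/8, -65/264]
R5 ← R5 + (23/33)·R3: [0, 0, 0, -6, 1/33]
R5 ← R5 − (16/13)·R4: [0, 0, 0, 0, 1/3]
5 pivots among 5 columns.
Every column is a pivot column, so the columns are linearly independent.

yes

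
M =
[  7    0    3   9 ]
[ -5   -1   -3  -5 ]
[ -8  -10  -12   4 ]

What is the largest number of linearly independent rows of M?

2

Row reduce to echelon form.
R2 ← R2 + (5/7)·R1: [0, -1, -6/7, 10/7]
R3 ← R3 + (8/7)·R1: [0, -10, -60/7, 100/7]
R3 ← R3 − (10)·R2: [0, 0, 0, 0]
Echelon form has 2 nonzero rows, so rank(M) = 2.
The rank gives the maximum number of linearly independent rows: 2.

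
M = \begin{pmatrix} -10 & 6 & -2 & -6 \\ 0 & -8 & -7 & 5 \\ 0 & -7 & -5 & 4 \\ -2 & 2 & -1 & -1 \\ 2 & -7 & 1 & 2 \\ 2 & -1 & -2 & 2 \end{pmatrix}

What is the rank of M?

4

Row reduce to echelon form.
R4 ← R4 − (1/5)·R1: [0, 4/5, -3/5, 1/5]
R5 ← R5 + (1/5)·R1: [0, -29/5, 3/5, 4/5]
R6 ← R6 + (1/5)·R1: [0, 1/5, -12/5, 4/5]
R3 ← R3 − (7/8)·R2: [0, 0, 9/8, -3/8]
R4 ← R4 + (1/10)·R2: [0, 0, -13/10, 7/10]
R5 ← R5 − (29/40)·R2: [0, 0, 227/40, -113/40]
R6 ← R6 + (1/40)·R2: [0, 0, -103/40, 37/40]
R4 ← R4 + (52/45)·R3: [0, 0, 0, 4/15]
R5 ← R5 − (227/45)·R3: [0, 0, 0, -14/15]
R6 ← R6 + (103/45)·R3: [0, 0, 0, 1/15]
R5 ← R5 + (7/2)·R4: [0, 0, 0, 0]
R6 ← R6 − (1/4)·R4: [0, 0, 0, 0]
Echelon form has 4 nonzero rows, so rank(M) = 4.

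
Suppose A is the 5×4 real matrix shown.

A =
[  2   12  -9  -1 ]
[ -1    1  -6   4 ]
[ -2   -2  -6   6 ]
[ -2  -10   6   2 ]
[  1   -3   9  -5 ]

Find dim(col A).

2

Row reduce to echelon form.
R2 ← R2 + (1/2)·R1: [0, 7, -21/2, 7/2]
R3 ← R3 + R1: [0, 10, -15, 5]
R4 ← R4 + R1: [0, 2, -3, 1]
R5 ← R5 − (1/2)·R1: [0, -9, 27/2, -9/2]
R3 ← R3 − (10/7)·R2: [0, 0, 0, 0]
R4 ← R4 − (2/7)·R2: [0, 0, 0, 0]
R5 ← R5 + (9/7)·R2: [0, 0, 0, 0]
Echelon form has 2 nonzero rows, so rank(A) = 2.
The column space has dimension equal to the rank: 2.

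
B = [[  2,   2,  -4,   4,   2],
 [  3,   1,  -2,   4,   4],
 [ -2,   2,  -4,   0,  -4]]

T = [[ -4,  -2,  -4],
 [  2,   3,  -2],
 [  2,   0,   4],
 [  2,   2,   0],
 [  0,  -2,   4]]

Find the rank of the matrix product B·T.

2

First compute BT:
[[ -4,   6, -20],
 [ -6,  -3,  -6],
 [  4,  18, -28]]
Now row reduce the product.
R2 ← R2 − (3/2)·R1: [0, -12, 24]
R3 ← R3 + R1: [0, 24, -48]
R3 ← R3 + (2)·R2: [0, 0, 0]
2 nonzero rows, so rank(BT) = 2.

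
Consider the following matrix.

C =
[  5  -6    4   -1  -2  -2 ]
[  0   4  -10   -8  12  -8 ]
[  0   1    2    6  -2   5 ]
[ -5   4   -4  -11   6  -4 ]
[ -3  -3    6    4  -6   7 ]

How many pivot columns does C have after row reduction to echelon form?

Row reduce to echelon form.
R4 ← R4 + R1: [0, -2, 0, -12, 4, -6]
R5 ← R5 + (3/5)·R1: [0, -33/5, 42/5, 17/5, -36/5, 29/5]
R3 ← R3 − (1/4)·R2: [0, 0, 9/2, 8, -5, 7]
R4 ← R4 + (1/2)·R2: [0, 0, -5, -16, 10, -10]
R5 ← R5 + (33/20)·R2: [0, 0, -81/10, -49/5, 63/5, -37/5]
R4 ← R4 + (10/9)·R3: [0, 0, 0, -64/9, 40/9, -20/9]
R5 ← R5 + (9/5)·R3: [0, 0, 0, 23/5, 18/5, 26/5]
R5 ← R5 + (207/320)·R4: [0, 0, 0, 0, 259/40, 301/80]
Echelon form has 5 nonzero rows, so rank(C) = 5.
Each nonzero row contributes one pivot column: 5 pivot columns.

5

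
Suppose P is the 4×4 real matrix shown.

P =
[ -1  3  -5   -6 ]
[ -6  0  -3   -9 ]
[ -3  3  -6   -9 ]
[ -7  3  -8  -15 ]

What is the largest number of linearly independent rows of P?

2

Row reduce to echelon form.
R2 ← R2 − (6)·R1: [0, -18, 27, 27]
R3 ← R3 − (3)·R1: [0, -6, 9, 9]
R4 ← R4 − (7)·R1: [0, -18, 27, 27]
R3 ← R3 − (1/3)·R2: [0, 0, 0, 0]
R4 ← R4 − R2: [0, 0, 0, 0]
Echelon form has 2 nonzero rows, so rank(P) = 2.
The rank gives the maximum number of linearly independent rows: 2.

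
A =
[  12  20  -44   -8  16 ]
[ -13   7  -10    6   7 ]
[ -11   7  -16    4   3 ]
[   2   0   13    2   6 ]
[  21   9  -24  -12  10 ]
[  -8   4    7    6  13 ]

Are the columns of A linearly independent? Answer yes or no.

Row reduce A to echelon form.
R2 ← R2 + (13/12)·R1: [0, 86/3, -173/3, -8/3, 73/3]
R3 ← R3 + (11/12)·R1: [0, 76/3, -169/3, -10/3, 53/3]
R4 ← R4 − (1/6)·R1: [0, -10/3, 61/3, 10/3, 10/3]
R5 ← R5 − (7/4)·R1: [0, -26, 53, 2, -18]
R6 ← R6 + (2/3)·R1: [0, 52/3, -67/3, 2/3, 71/3]
R3 ← R3 − (38/43)·R2: [0, 0, -231/43, -42/43, -165/43]
R4 ← R4 + (5/43)·R2: [0, 0, 586/43, 130/43, 265/43]
R5 ← R5 + (39/43)·R2: [0, 0, 30/43, -18/43, 175/43]
R6 ← R6 − (26/43)·R2: [0, 0, 539/43, 98/43, 385/43]
R4 ← R4 + (586/231)·R3: [0, 0, 0, 6/11, -25/7]
R5 ← R5 + (10/77)·R3: [0, 0, 0, -6/11, 25/7]
R6 ← R6 + (7/3)·R3: [0, 0, 0, 0, 0]
R5 ← R5 + R4: [0, 0, 0, 0, 0]
4 pivots among 5 columns.
Only 4 < 5 pivot columns, so the columns are linearly dependent.

no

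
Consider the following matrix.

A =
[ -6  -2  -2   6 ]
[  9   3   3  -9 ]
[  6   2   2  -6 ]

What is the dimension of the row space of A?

Row reduce to echelon form.
R2 ← R2 + (3/2)·R1: [0, 0, 0, 0]
R3 ← R3 + R1: [0, 0, 0, 0]
Echelon form has 1 nonzero row, so rank(A) = 1.
The row space has dimension equal to the rank: 1.

1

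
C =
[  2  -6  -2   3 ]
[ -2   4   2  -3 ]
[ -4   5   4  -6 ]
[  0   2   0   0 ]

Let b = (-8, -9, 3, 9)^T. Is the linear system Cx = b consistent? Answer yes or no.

no

Row reduce the augmented matrix [C | b].
R2 ← R2 + R1: [0, -2, 0, 0, -17]
R3 ← R3 + (2)·R1: [0, -7, 0, 0, -13]
R3 ← R3 − (7/2)·R2: [0, 0, 0, 0, 93/2]
R4 ← R4 + R2: [0, 0, 0, 0, -8]
R4 ← R4 + (16/93)·R3: [0, 0, 0, 0, 0]
The echelon form has 3 nonzero rows; the last pivot sits in the augmented column, so rank(C) = 2 but rank([C|b]) = 3.
Since the ranks differ, the system is inconsistent.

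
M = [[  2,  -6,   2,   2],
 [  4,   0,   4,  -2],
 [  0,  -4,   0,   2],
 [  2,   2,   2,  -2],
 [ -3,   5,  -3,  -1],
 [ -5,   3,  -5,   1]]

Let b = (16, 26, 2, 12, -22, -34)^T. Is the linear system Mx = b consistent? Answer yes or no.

yes

Row reduce the augmented matrix [M | b].
R2 ← R2 − (2)·R1: [0, 12, 0, -6, -6]
R4 ← R4 − R1: [0, 8, 0, -4, -4]
R5 ← R5 + (3/2)·R1: [0, -4, 0, 2, 2]
R6 ← R6 + (5/2)·R1: [0, -12, 0, 6, 6]
R3 ← R3 + (1/3)·R2: [0, 0, 0, 0, 0]
R4 ← R4 − (2/3)·R2: [0, 0, 0, 0, 0]
R5 ← R5 + (1/3)·R2: [0, 0, 0, 0, 0]
R6 ← R6 + R2: [0, 0, 0, 0, 0]
The echelon form has 2 nonzero rows, and every pivot lies in the first 4 columns, so rank(M) = rank([M|b]) = 2.
The system is consistent.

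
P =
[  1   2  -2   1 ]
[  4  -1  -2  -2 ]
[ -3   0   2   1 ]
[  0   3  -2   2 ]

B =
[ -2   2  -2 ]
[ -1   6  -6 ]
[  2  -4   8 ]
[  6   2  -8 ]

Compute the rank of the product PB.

First compute PB:
[[ -2,  24, -38],
 [-23,   6,  -2],
 [ 16, -12,  14],
 [  5,  30, -50]]
Now row reduce the product.
R2 ← R2 − (23/2)·R1: [0, -270, 435]
R3 ← R3 + (8)·R1: [0, 180, -290]
R4 ← R4 + (5/2)·R1: [0, 90, -145]
R3 ← R3 + (2/3)·R2: [0, 0, 0]
R4 ← R4 + (1/3)·R2: [0, 0, 0]
2 nonzero rows, so rank(PB) = 2.

2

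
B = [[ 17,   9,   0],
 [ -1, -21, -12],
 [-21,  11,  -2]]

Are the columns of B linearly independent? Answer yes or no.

Row reduce B to echelon form.
R2 ← R2 + (1/17)·R1: [0, -348/17, -12]
R3 ← R3 + (21/17)·R1: [0, 376/17, -2]
R3 ← R3 + (94/87)·R2: [0, 0, -434/29]
3 pivots among 3 columns.
Every column is a pivot column, so the columns are linearly independent.

yes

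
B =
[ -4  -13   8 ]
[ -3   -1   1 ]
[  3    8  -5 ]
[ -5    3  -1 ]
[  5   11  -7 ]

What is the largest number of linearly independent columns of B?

2

Row reduce to echelon form.
R2 ← R2 − (3/4)·R1: [0, 35/4, -5]
R3 ← R3 + (3/4)·R1: [0, -7/4, 1]
R4 ← R4 − (5/4)·R1: [0, 77/4, -11]
R5 ← R5 + (5/4)·R1: [0, -21/4, 3]
R3 ← R3 + (1/5)·R2: [0, 0, 0]
R4 ← R4 − (11/5)·R2: [0, 0, 0]
R5 ← R5 + (3/5)·R2: [0, 0, 0]
Echelon form has 2 nonzero rows, so rank(B) = 2.
The rank gives the maximum number of linearly independent columns: 2.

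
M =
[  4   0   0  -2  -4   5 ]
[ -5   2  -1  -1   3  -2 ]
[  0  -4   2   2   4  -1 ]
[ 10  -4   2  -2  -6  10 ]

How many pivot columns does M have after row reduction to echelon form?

3

Row reduce to echelon form.
R2 ← R2 + (5/4)·R1: [0, 2, -1, -7/2, -2, 17/4]
R4 ← R4 − (5/2)·R1: [0, -4, 2, 3, 4, -5/2]
R3 ← R3 + (2)·R2: [0, 0, 0, -5, 0, 15/2]
R4 ← R4 + (2)·R2: [0, 0, 0, -4, 0, 6]
R4 ← R4 − (4/5)·R3: [0, 0, 0, 0, 0, 0]
Echelon form has 3 nonzero rows, so rank(M) = 3.
Each nonzero row contributes one pivot column: 3 pivot columns.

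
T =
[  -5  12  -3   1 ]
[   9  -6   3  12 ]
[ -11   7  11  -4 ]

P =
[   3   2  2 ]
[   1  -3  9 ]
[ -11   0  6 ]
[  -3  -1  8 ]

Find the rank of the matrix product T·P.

3

First compute TP:
[[ 27, -47,  88],
 [-48,  24,  78],
 [-135, -39,  75]]
Now row reduce the product.
R2 ← R2 + (16/9)·R1: [0, -536/9, 2110/9]
R3 ← R3 + (5)·R1: [0, -274, 515]
R3 ← R3 − (1233/268)·R2: [0, 0, -75525/134]
3 nonzero rows, so rank(TP) = 3.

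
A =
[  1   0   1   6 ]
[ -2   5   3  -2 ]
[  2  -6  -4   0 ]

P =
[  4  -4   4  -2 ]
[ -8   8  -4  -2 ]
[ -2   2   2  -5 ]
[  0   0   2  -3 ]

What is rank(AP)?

2

First compute AP:
[[  2,  -2,  18, -25],
 [-54,  54, -26, -15],
 [ 64, -64,  24,  28]]
Now row reduce the product.
R2 ← R2 + (27)·R1: [0, 0, 460, -690]
R3 ← R3 − (32)·R1: [0, 0, -552, 828]
R3 ← R3 + (6/5)·R2: [0, 0, 0, 0]
2 nonzero rows, so rank(AP) = 2.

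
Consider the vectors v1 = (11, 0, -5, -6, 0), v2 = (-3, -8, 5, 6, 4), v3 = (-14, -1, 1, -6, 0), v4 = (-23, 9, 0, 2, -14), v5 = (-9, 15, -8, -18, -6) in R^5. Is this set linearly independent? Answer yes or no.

Form the matrix with these vectors as rows and row reduce.
R2 ← R2 + (3/11)·R1: [0, -8, 40/11, 48/11, 4]
R3 ← R3 + (14/11)·R1: [0, -1, -59/11, -150/11, 0]
R4 ← R4 + (23/11)·R1: [0, 9, -115/11, -116/11, -14]
R5 ← R5 + (9/11)·R1: [0, 15, -133/11, -252/11, -6]
R3 ← R3 − (1/8)·R2: [0, 0, -64/11, -156/11, -1/2]
R4 ← R4 + (9/8)·R2: [0, 0, -70/11, -62/11, -19/2]
R5 ← R5 + (15/8)·R2: [0, 0, -58/11, -162/11, 3/2]
R4 ← R4 − (35/32)·R3: [0, 0, 0, 79/8, -573/64]
R5 ← R5 − (29/32)·R3: [0, 0, 0, -15/8, 125/64]
R5 ← R5 + (15/79)·R4: [0, 0, 0, 0, 20/79]
5 nonzero rows, so the 5 vectors span a space of dimension 5.
Since 5 = 5, the vectors are linearly independent.

yes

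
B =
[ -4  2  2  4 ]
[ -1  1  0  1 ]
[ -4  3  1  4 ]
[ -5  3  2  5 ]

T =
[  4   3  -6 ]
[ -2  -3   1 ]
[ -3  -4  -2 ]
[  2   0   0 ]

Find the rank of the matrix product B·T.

2

First compute BT:
[[-18, -26,  22],
 [ -4,  -6,   7],
 [-17, -25,  25],
 [-22, -32,  29]]
Now row reduce the product.
R2 ← R2 − (2/9)·R1: [0, -2/9, 19/9]
R3 ← R3 − (17/18)·R1: [0, -4/9, 38/9]
R4 ← R4 − (11/9)·R1: [0, -2/9, 19/9]
R3 ← R3 − (2)·R2: [0, 0, 0]
R4 ← R4 − R2: [0, 0, 0]
2 nonzero rows, so rank(BT) = 2.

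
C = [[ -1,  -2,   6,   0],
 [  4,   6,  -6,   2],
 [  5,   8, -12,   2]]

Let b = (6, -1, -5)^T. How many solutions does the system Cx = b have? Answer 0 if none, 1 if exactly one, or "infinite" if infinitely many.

Row reduce the augmented matrix [C | b].
R2 ← R2 + (4)·R1: [0, -2, 18, 2, 23]
R3 ← R3 + (5)·R1: [0, -2, 18, 2, 25]
R3 ← R3 − R2: [0, 0, 0, 0, 2]
The echelon form has 3 nonzero rows; the last pivot sits in the augmented column, so rank(C) = 2 but rank([C|b]) = 3.
Since the ranks differ, the system is inconsistent.
It has no solutions.

0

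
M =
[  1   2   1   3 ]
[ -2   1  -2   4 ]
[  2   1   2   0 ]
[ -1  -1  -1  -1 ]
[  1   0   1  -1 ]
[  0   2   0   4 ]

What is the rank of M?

Row reduce to echelon form.
R2 ← R2 + (2)·R1: [0, 5, 0, 10]
R3 ← R3 − (2)·R1: [0, -3, 0, -6]
R4 ← R4 + R1: [0, 1, 0, 2]
R5 ← R5 − R1: [0, -2, 0, -4]
R3 ← R3 + (3/5)·R2: [0, 0, 0, 0]
R4 ← R4 − (1/5)·R2: [0, 0, 0, 0]
R5 ← R5 + (2/5)·R2: [0, 0, 0, 0]
R6 ← R6 − (2/5)·R2: [0, 0, 0, 0]
Echelon form has 2 nonzero rows, so rank(M) = 2.

2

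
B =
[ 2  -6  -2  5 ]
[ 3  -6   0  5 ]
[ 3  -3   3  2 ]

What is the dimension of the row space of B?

3

Row reduce to echelon form.
R2 ← R2 − (3/2)·R1: [0, 3, 3, -5/2]
R3 ← R3 − (3/2)·R1: [0, 6, 6, -11/2]
R3 ← R3 − (2)·R2: [0, 0, 0, -1/2]
Echelon form has 3 nonzero rows, so rank(B) = 3.
The row space has dimension equal to the rank: 3.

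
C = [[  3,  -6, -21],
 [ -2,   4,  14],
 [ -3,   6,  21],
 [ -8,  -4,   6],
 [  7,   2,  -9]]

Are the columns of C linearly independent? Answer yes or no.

no

Row reduce C to echelon form.
R2 ← R2 + (2/3)·R1: [0, 0, 0]
R3 ← R3 + R1: [0, 0, 0]
R4 ← R4 + (8/3)·R1: [0, -20, -50]
R5 ← R5 − (7/3)·R1: [0, 16, 40]
Swap R2 ↔ R4
R5 ← R5 + (4/5)·R2: [0, 0, 0]
2 pivots among 3 columns.
Only 2 < 3 pivot columns, so the columns are linearly dependent.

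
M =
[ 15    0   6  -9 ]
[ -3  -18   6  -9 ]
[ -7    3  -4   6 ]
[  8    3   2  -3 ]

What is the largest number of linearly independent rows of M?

Row reduce to echelon form.
R2 ← R2 + (1/5)·R1: [0, -18, 36/5, -54/5]
R3 ← R3 + (7/15)·R1: [0, 3, -6/5, 9/5]
R4 ← R4 − (8/15)·R1: [0, 3, -6/5, 9/5]
R3 ← R3 + (1/6)·R2: [0, 0, 0, 0]
R4 ← R4 + (1/6)·R2: [0, 0, 0, 0]
Echelon form has 2 nonzero rows, so rank(M) = 2.
The rank gives the maximum number of linearly independent rows: 2.

2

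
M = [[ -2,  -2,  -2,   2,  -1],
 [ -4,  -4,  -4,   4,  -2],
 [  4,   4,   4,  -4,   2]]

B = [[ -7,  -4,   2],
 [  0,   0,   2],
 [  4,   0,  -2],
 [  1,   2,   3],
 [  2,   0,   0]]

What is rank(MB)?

First compute MB:
[[  6,  12,   2],
 [ 12,  24,   4],
 [-12, -24,  -4]]
Now row reduce the product.
R2 ← R2 − (2)·R1: [0, 0, 0]
R3 ← R3 + (2)·R1: [0, 0, 0]
1 nonzero row, so rank(MB) = 1.

1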